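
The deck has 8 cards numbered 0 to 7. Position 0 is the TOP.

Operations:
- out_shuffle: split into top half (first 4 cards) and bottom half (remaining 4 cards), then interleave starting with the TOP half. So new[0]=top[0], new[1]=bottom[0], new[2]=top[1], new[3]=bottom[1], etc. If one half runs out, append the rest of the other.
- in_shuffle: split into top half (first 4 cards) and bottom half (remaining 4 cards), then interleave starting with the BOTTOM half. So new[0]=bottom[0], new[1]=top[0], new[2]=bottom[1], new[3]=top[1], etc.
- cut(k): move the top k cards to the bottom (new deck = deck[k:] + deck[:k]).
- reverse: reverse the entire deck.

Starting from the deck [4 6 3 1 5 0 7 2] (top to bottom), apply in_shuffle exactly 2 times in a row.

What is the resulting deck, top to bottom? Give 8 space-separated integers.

Answer: 7 5 3 4 2 0 1 6

Derivation:
After op 1 (in_shuffle): [5 4 0 6 7 3 2 1]
After op 2 (in_shuffle): [7 5 3 4 2 0 1 6]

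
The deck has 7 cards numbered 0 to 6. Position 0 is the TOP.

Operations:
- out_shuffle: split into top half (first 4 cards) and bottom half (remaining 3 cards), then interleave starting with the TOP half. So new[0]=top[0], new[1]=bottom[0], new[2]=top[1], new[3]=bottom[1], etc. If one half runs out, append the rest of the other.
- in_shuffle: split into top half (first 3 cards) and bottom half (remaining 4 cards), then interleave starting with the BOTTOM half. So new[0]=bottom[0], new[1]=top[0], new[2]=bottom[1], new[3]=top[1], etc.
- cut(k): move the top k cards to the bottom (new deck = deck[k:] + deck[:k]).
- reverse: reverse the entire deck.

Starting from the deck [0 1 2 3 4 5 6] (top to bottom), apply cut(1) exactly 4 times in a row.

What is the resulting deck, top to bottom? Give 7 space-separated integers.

After op 1 (cut(1)): [1 2 3 4 5 6 0]
After op 2 (cut(1)): [2 3 4 5 6 0 1]
After op 3 (cut(1)): [3 4 5 6 0 1 2]
After op 4 (cut(1)): [4 5 6 0 1 2 3]

Answer: 4 5 6 0 1 2 3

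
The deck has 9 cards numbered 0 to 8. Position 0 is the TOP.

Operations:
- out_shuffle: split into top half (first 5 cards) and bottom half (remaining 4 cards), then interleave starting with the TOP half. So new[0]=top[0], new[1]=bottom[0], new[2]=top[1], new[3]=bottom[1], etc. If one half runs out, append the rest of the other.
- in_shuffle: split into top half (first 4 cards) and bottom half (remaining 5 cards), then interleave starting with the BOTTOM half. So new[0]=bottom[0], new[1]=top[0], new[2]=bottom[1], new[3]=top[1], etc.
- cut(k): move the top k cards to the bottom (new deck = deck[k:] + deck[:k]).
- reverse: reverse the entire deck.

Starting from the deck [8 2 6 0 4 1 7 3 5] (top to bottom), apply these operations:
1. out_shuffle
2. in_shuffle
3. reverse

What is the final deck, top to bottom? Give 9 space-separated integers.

After op 1 (out_shuffle): [8 1 2 7 6 3 0 5 4]
After op 2 (in_shuffle): [6 8 3 1 0 2 5 7 4]
After op 3 (reverse): [4 7 5 2 0 1 3 8 6]

Answer: 4 7 5 2 0 1 3 8 6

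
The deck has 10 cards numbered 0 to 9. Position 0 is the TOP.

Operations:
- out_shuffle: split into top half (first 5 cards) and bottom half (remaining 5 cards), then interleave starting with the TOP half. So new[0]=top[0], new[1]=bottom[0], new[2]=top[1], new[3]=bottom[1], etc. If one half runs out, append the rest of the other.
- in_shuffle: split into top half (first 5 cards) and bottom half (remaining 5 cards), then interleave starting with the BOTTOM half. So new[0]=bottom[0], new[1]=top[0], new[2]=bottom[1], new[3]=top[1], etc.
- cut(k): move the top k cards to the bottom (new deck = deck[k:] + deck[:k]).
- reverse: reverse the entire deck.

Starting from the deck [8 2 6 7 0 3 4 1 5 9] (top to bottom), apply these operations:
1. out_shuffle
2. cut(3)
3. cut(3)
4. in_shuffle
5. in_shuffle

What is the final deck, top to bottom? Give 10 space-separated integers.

Answer: 0 3 6 7 9 2 1 5 8 4

Derivation:
After op 1 (out_shuffle): [8 3 2 4 6 1 7 5 0 9]
After op 2 (cut(3)): [4 6 1 7 5 0 9 8 3 2]
After op 3 (cut(3)): [7 5 0 9 8 3 2 4 6 1]
After op 4 (in_shuffle): [3 7 2 5 4 0 6 9 1 8]
After op 5 (in_shuffle): [0 3 6 7 9 2 1 5 8 4]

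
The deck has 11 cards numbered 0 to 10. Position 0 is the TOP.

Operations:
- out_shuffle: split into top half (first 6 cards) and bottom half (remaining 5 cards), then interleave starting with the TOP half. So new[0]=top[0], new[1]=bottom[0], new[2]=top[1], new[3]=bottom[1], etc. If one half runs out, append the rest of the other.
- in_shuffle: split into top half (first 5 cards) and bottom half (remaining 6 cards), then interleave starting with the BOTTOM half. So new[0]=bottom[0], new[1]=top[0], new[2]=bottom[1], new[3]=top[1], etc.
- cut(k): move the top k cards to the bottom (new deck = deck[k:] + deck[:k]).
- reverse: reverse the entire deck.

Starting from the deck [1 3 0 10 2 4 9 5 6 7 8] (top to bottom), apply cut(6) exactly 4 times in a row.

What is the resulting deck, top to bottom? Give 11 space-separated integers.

Answer: 0 10 2 4 9 5 6 7 8 1 3

Derivation:
After op 1 (cut(6)): [9 5 6 7 8 1 3 0 10 2 4]
After op 2 (cut(6)): [3 0 10 2 4 9 5 6 7 8 1]
After op 3 (cut(6)): [5 6 7 8 1 3 0 10 2 4 9]
After op 4 (cut(6)): [0 10 2 4 9 5 6 7 8 1 3]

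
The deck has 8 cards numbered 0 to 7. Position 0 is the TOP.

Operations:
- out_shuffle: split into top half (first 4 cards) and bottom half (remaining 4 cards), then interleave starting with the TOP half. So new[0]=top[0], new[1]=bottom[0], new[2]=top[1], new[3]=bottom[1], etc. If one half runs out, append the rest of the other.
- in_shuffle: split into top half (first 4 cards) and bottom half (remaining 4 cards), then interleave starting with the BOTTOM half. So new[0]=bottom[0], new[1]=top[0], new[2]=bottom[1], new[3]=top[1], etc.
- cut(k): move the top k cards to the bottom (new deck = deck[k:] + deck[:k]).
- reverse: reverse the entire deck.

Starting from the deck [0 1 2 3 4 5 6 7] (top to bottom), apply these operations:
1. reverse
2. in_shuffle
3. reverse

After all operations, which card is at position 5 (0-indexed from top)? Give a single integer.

Answer: 2

Derivation:
After op 1 (reverse): [7 6 5 4 3 2 1 0]
After op 2 (in_shuffle): [3 7 2 6 1 5 0 4]
After op 3 (reverse): [4 0 5 1 6 2 7 3]
Position 5: card 2.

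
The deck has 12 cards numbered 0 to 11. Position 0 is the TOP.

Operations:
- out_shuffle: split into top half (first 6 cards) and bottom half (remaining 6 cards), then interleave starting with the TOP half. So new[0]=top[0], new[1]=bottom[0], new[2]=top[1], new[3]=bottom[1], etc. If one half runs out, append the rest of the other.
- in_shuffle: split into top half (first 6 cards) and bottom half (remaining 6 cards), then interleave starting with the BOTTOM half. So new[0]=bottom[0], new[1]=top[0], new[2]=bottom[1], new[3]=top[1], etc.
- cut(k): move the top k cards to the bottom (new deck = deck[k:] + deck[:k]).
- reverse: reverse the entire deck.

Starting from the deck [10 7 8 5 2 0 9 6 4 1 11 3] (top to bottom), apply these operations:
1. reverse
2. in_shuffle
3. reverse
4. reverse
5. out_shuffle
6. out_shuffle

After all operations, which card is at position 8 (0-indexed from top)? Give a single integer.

After op 1 (reverse): [3 11 1 4 6 9 0 2 5 8 7 10]
After op 2 (in_shuffle): [0 3 2 11 5 1 8 4 7 6 10 9]
After op 3 (reverse): [9 10 6 7 4 8 1 5 11 2 3 0]
After op 4 (reverse): [0 3 2 11 5 1 8 4 7 6 10 9]
After op 5 (out_shuffle): [0 8 3 4 2 7 11 6 5 10 1 9]
After op 6 (out_shuffle): [0 11 8 6 3 5 4 10 2 1 7 9]
Position 8: card 2.

Answer: 2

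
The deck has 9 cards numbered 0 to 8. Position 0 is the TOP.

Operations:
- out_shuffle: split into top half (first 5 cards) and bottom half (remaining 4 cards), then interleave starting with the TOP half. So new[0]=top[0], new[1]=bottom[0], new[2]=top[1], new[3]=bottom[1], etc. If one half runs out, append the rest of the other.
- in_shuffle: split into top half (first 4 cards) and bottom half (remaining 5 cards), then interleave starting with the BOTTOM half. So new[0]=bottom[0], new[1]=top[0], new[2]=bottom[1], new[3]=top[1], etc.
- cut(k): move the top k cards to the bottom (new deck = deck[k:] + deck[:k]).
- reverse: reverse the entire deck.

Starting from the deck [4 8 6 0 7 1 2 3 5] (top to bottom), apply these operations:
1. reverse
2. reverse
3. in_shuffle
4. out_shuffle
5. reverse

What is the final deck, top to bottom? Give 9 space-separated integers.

Answer: 2 5 8 0 1 3 4 6 7

Derivation:
After op 1 (reverse): [5 3 2 1 7 0 6 8 4]
After op 2 (reverse): [4 8 6 0 7 1 2 3 5]
After op 3 (in_shuffle): [7 4 1 8 2 6 3 0 5]
After op 4 (out_shuffle): [7 6 4 3 1 0 8 5 2]
After op 5 (reverse): [2 5 8 0 1 3 4 6 7]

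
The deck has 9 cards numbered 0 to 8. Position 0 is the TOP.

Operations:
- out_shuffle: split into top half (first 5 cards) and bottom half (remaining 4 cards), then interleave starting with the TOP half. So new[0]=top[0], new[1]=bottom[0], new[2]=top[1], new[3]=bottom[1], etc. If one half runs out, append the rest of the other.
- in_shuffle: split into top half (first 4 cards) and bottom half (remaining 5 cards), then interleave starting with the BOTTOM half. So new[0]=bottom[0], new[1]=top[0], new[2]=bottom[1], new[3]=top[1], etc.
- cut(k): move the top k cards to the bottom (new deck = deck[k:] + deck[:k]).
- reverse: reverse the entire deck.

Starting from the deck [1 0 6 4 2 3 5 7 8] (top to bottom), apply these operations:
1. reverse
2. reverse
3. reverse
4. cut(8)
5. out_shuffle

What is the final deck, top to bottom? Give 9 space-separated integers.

Answer: 1 2 8 4 7 6 5 0 3

Derivation:
After op 1 (reverse): [8 7 5 3 2 4 6 0 1]
After op 2 (reverse): [1 0 6 4 2 3 5 7 8]
After op 3 (reverse): [8 7 5 3 2 4 6 0 1]
After op 4 (cut(8)): [1 8 7 5 3 2 4 6 0]
After op 5 (out_shuffle): [1 2 8 4 7 6 5 0 3]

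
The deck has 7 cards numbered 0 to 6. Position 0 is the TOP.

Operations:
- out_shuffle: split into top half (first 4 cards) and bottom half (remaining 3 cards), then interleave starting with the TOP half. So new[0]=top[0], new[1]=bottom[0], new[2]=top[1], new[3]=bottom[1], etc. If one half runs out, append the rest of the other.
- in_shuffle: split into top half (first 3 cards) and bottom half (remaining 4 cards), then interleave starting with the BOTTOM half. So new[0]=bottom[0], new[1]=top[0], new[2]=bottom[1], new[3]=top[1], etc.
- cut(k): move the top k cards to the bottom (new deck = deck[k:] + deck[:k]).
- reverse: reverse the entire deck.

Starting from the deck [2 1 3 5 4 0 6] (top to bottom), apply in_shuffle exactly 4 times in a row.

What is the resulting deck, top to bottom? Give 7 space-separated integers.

After op 1 (in_shuffle): [5 2 4 1 0 3 6]
After op 2 (in_shuffle): [1 5 0 2 3 4 6]
After op 3 (in_shuffle): [2 1 3 5 4 0 6]
After op 4 (in_shuffle): [5 2 4 1 0 3 6]

Answer: 5 2 4 1 0 3 6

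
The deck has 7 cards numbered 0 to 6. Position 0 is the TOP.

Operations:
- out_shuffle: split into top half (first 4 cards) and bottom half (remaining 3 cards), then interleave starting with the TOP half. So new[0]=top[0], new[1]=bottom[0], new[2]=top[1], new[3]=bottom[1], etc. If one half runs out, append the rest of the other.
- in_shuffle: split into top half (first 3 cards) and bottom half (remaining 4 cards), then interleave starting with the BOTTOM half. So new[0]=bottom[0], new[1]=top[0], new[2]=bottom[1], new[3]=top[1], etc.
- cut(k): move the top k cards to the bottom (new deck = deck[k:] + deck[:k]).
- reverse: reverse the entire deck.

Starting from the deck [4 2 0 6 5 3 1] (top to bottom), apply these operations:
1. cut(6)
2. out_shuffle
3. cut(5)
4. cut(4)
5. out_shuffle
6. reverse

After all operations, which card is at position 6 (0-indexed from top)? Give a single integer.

Answer: 4

Derivation:
After op 1 (cut(6)): [1 4 2 0 6 5 3]
After op 2 (out_shuffle): [1 6 4 5 2 3 0]
After op 3 (cut(5)): [3 0 1 6 4 5 2]
After op 4 (cut(4)): [4 5 2 3 0 1 6]
After op 5 (out_shuffle): [4 0 5 1 2 6 3]
After op 6 (reverse): [3 6 2 1 5 0 4]
Position 6: card 4.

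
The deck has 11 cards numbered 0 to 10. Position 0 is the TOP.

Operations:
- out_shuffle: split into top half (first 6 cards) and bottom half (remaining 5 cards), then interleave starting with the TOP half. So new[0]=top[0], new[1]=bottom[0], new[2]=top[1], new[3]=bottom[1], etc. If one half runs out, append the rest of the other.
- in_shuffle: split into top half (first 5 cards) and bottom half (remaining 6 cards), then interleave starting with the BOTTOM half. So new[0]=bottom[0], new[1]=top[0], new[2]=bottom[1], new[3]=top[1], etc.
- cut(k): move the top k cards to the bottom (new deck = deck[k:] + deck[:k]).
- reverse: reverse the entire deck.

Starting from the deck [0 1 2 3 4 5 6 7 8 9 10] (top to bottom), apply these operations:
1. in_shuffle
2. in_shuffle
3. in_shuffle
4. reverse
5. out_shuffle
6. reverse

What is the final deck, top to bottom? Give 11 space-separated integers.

Answer: 8 6 4 2 0 9 7 5 3 1 10

Derivation:
After op 1 (in_shuffle): [5 0 6 1 7 2 8 3 9 4 10]
After op 2 (in_shuffle): [2 5 8 0 3 6 9 1 4 7 10]
After op 3 (in_shuffle): [6 2 9 5 1 8 4 0 7 3 10]
After op 4 (reverse): [10 3 7 0 4 8 1 5 9 2 6]
After op 5 (out_shuffle): [10 1 3 5 7 9 0 2 4 6 8]
After op 6 (reverse): [8 6 4 2 0 9 7 5 3 1 10]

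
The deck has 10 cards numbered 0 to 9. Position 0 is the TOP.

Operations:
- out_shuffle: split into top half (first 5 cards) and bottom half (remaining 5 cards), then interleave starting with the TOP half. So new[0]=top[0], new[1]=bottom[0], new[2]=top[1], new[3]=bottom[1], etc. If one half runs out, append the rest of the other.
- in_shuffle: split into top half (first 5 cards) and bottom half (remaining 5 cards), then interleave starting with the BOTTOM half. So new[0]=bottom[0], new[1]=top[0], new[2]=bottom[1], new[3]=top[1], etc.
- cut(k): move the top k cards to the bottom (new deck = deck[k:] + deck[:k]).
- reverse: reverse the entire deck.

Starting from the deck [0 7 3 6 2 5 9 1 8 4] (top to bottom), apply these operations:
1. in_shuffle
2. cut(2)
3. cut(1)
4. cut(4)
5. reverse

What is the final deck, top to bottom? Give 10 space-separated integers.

After op 1 (in_shuffle): [5 0 9 7 1 3 8 6 4 2]
After op 2 (cut(2)): [9 7 1 3 8 6 4 2 5 0]
After op 3 (cut(1)): [7 1 3 8 6 4 2 5 0 9]
After op 4 (cut(4)): [6 4 2 5 0 9 7 1 3 8]
After op 5 (reverse): [8 3 1 7 9 0 5 2 4 6]

Answer: 8 3 1 7 9 0 5 2 4 6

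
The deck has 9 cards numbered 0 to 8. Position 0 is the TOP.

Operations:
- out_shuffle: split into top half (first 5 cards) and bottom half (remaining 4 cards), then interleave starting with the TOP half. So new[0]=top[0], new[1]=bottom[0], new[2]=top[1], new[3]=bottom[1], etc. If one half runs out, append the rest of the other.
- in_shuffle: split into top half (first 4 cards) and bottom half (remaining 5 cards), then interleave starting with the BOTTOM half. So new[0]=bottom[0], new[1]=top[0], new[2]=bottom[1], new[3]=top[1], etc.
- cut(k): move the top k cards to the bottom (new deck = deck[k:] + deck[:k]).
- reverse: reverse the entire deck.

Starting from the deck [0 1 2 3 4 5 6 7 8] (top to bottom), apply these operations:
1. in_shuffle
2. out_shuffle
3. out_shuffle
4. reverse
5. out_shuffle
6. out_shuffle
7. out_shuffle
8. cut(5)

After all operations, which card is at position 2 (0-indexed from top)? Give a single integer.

After op 1 (in_shuffle): [4 0 5 1 6 2 7 3 8]
After op 2 (out_shuffle): [4 2 0 7 5 3 1 8 6]
After op 3 (out_shuffle): [4 3 2 1 0 8 7 6 5]
After op 4 (reverse): [5 6 7 8 0 1 2 3 4]
After op 5 (out_shuffle): [5 1 6 2 7 3 8 4 0]
After op 6 (out_shuffle): [5 3 1 8 6 4 2 0 7]
After op 7 (out_shuffle): [5 4 3 2 1 0 8 7 6]
After op 8 (cut(5)): [0 8 7 6 5 4 3 2 1]
Position 2: card 7.

Answer: 7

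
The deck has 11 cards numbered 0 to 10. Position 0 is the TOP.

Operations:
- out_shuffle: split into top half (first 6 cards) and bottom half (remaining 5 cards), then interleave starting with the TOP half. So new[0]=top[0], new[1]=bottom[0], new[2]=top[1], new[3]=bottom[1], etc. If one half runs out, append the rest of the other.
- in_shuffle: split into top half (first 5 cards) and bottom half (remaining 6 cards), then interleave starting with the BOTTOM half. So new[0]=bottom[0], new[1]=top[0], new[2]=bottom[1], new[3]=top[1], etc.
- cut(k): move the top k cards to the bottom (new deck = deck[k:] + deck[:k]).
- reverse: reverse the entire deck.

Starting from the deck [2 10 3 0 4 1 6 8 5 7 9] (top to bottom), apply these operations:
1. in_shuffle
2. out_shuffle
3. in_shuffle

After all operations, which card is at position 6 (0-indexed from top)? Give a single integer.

Answer: 8

Derivation:
After op 1 (in_shuffle): [1 2 6 10 8 3 5 0 7 4 9]
After op 2 (out_shuffle): [1 5 2 0 6 7 10 4 8 9 3]
After op 3 (in_shuffle): [7 1 10 5 4 2 8 0 9 6 3]
Position 6: card 8.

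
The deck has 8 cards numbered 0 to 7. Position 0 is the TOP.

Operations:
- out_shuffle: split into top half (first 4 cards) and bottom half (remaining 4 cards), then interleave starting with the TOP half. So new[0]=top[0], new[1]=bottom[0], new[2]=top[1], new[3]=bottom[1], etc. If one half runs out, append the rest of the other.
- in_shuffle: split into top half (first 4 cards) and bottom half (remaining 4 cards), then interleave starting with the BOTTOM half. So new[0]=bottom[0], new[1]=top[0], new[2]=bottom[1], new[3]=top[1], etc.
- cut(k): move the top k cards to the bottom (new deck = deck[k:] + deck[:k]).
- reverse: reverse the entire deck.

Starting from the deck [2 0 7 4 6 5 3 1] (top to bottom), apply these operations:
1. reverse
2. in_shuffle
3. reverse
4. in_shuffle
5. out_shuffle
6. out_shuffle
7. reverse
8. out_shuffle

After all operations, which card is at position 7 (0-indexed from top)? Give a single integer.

Answer: 3

Derivation:
After op 1 (reverse): [1 3 5 6 4 7 0 2]
After op 2 (in_shuffle): [4 1 7 3 0 5 2 6]
After op 3 (reverse): [6 2 5 0 3 7 1 4]
After op 4 (in_shuffle): [3 6 7 2 1 5 4 0]
After op 5 (out_shuffle): [3 1 6 5 7 4 2 0]
After op 6 (out_shuffle): [3 7 1 4 6 2 5 0]
After op 7 (reverse): [0 5 2 6 4 1 7 3]
After op 8 (out_shuffle): [0 4 5 1 2 7 6 3]
Position 7: card 3.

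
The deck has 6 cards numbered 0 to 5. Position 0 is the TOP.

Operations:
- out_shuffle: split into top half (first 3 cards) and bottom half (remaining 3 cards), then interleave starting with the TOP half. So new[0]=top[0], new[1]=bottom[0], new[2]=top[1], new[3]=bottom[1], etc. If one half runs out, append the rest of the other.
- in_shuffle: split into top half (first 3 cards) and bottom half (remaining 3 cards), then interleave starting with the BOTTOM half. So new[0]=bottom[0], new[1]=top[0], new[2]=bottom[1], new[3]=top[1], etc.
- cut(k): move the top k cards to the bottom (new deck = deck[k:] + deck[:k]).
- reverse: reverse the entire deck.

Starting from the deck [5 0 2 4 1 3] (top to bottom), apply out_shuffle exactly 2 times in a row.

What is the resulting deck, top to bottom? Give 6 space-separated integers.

Answer: 5 1 4 2 0 3

Derivation:
After op 1 (out_shuffle): [5 4 0 1 2 3]
After op 2 (out_shuffle): [5 1 4 2 0 3]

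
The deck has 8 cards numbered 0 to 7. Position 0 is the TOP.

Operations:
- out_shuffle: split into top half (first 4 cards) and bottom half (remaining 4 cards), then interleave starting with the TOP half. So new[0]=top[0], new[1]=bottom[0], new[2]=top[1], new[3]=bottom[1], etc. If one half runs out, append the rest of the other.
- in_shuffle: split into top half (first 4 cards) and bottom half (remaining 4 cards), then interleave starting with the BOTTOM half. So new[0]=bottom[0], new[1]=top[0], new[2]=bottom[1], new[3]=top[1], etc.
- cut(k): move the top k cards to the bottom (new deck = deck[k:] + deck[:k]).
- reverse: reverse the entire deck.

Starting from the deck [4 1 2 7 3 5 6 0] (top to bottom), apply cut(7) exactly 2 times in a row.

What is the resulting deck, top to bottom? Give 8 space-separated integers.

Answer: 6 0 4 1 2 7 3 5

Derivation:
After op 1 (cut(7)): [0 4 1 2 7 3 5 6]
After op 2 (cut(7)): [6 0 4 1 2 7 3 5]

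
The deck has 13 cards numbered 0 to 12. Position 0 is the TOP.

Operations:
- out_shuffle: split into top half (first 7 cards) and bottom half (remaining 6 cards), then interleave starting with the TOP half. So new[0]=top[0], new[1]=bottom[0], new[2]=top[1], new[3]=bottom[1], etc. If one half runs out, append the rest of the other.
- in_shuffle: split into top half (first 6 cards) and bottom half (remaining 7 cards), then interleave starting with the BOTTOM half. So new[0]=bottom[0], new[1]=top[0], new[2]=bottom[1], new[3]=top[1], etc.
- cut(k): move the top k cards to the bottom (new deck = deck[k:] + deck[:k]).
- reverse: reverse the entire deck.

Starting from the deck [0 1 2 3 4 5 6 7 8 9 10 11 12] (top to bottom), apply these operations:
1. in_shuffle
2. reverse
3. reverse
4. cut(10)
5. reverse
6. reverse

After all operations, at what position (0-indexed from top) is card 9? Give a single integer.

After op 1 (in_shuffle): [6 0 7 1 8 2 9 3 10 4 11 5 12]
After op 2 (reverse): [12 5 11 4 10 3 9 2 8 1 7 0 6]
After op 3 (reverse): [6 0 7 1 8 2 9 3 10 4 11 5 12]
After op 4 (cut(10)): [11 5 12 6 0 7 1 8 2 9 3 10 4]
After op 5 (reverse): [4 10 3 9 2 8 1 7 0 6 12 5 11]
After op 6 (reverse): [11 5 12 6 0 7 1 8 2 9 3 10 4]
Card 9 is at position 9.

Answer: 9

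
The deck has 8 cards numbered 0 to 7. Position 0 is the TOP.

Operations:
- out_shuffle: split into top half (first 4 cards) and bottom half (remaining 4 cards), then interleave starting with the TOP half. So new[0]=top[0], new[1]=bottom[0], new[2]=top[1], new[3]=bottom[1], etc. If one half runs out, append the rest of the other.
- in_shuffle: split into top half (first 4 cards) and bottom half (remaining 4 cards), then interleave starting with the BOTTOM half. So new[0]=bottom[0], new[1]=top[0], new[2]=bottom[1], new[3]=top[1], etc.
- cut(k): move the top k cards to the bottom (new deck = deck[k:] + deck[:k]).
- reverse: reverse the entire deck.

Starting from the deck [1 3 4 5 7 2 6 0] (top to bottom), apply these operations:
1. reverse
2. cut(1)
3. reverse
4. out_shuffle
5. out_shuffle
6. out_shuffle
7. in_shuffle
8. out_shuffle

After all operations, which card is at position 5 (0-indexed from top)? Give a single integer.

Answer: 6

Derivation:
After op 1 (reverse): [0 6 2 7 5 4 3 1]
After op 2 (cut(1)): [6 2 7 5 4 3 1 0]
After op 3 (reverse): [0 1 3 4 5 7 2 6]
After op 4 (out_shuffle): [0 5 1 7 3 2 4 6]
After op 5 (out_shuffle): [0 3 5 2 1 4 7 6]
After op 6 (out_shuffle): [0 1 3 4 5 7 2 6]
After op 7 (in_shuffle): [5 0 7 1 2 3 6 4]
After op 8 (out_shuffle): [5 2 0 3 7 6 1 4]
Position 5: card 6.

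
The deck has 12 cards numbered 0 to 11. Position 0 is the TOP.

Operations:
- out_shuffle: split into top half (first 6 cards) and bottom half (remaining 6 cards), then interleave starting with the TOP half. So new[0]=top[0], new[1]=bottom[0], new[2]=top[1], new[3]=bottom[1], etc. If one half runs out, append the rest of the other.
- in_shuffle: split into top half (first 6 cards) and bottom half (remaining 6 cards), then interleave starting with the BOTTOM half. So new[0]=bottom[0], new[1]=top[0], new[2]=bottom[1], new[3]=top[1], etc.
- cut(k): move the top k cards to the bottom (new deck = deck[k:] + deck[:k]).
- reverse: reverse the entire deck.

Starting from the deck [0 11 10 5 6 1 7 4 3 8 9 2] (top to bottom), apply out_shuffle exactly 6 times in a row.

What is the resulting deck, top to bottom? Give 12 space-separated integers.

After op 1 (out_shuffle): [0 7 11 4 10 3 5 8 6 9 1 2]
After op 2 (out_shuffle): [0 5 7 8 11 6 4 9 10 1 3 2]
After op 3 (out_shuffle): [0 4 5 9 7 10 8 1 11 3 6 2]
After op 4 (out_shuffle): [0 8 4 1 5 11 9 3 7 6 10 2]
After op 5 (out_shuffle): [0 9 8 3 4 7 1 6 5 10 11 2]
After op 6 (out_shuffle): [0 1 9 6 8 5 3 10 4 11 7 2]

Answer: 0 1 9 6 8 5 3 10 4 11 7 2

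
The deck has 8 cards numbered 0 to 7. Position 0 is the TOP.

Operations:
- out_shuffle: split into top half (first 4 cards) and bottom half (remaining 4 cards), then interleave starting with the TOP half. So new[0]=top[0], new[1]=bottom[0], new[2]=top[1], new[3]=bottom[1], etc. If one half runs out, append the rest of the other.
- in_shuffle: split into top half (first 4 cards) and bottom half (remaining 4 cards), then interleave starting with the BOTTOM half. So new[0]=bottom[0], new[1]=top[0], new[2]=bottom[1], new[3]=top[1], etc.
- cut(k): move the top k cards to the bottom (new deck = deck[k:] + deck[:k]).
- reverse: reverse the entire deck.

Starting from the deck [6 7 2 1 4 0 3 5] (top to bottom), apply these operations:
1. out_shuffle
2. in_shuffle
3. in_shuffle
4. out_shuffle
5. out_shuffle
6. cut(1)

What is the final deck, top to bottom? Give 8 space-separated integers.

After op 1 (out_shuffle): [6 4 7 0 2 3 1 5]
After op 2 (in_shuffle): [2 6 3 4 1 7 5 0]
After op 3 (in_shuffle): [1 2 7 6 5 3 0 4]
After op 4 (out_shuffle): [1 5 2 3 7 0 6 4]
After op 5 (out_shuffle): [1 7 5 0 2 6 3 4]
After op 6 (cut(1)): [7 5 0 2 6 3 4 1]

Answer: 7 5 0 2 6 3 4 1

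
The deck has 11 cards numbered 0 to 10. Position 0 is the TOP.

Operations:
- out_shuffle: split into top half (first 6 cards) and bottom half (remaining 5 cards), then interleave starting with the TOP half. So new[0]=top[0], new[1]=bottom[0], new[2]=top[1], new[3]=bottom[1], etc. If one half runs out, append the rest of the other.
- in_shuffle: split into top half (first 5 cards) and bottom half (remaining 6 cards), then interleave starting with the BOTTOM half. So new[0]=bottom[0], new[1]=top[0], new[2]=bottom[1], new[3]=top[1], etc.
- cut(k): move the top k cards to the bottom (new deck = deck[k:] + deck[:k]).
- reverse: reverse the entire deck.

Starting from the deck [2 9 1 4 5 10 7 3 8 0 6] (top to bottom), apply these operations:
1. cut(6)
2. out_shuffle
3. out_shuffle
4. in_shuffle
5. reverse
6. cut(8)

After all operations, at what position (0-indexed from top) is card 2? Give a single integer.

After op 1 (cut(6)): [7 3 8 0 6 2 9 1 4 5 10]
After op 2 (out_shuffle): [7 9 3 1 8 4 0 5 6 10 2]
After op 3 (out_shuffle): [7 0 9 5 3 6 1 10 8 2 4]
After op 4 (in_shuffle): [6 7 1 0 10 9 8 5 2 3 4]
After op 5 (reverse): [4 3 2 5 8 9 10 0 1 7 6]
After op 6 (cut(8)): [1 7 6 4 3 2 5 8 9 10 0]
Card 2 is at position 5.

Answer: 5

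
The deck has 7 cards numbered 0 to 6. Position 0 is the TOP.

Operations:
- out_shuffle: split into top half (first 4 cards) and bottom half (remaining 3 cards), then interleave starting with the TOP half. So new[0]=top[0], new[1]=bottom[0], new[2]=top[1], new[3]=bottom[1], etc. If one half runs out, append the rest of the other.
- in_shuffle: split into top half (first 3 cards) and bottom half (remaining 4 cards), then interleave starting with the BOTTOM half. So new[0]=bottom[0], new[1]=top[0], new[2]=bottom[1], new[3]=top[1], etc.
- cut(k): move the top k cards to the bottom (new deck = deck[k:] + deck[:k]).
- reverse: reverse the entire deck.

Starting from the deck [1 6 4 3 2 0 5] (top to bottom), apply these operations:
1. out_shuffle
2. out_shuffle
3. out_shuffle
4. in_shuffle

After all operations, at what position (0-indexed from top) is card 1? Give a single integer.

Answer: 1

Derivation:
After op 1 (out_shuffle): [1 2 6 0 4 5 3]
After op 2 (out_shuffle): [1 4 2 5 6 3 0]
After op 3 (out_shuffle): [1 6 4 3 2 0 5]
After op 4 (in_shuffle): [3 1 2 6 0 4 5]
Card 1 is at position 1.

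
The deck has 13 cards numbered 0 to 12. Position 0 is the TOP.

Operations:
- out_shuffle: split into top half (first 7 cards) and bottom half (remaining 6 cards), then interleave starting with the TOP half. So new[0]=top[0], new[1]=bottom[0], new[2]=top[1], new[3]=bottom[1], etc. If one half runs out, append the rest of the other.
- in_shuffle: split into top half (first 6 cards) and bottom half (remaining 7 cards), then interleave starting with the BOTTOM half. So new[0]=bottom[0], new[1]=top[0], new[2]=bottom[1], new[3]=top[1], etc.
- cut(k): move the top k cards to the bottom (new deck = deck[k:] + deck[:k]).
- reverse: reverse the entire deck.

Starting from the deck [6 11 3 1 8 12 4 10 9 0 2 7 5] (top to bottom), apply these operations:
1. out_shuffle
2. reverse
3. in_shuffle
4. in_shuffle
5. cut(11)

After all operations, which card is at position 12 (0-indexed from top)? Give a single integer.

Answer: 2

Derivation:
After op 1 (out_shuffle): [6 10 11 9 3 0 1 2 8 7 12 5 4]
After op 2 (reverse): [4 5 12 7 8 2 1 0 3 9 11 10 6]
After op 3 (in_shuffle): [1 4 0 5 3 12 9 7 11 8 10 2 6]
After op 4 (in_shuffle): [9 1 7 4 11 0 8 5 10 3 2 12 6]
After op 5 (cut(11)): [12 6 9 1 7 4 11 0 8 5 10 3 2]
Position 12: card 2.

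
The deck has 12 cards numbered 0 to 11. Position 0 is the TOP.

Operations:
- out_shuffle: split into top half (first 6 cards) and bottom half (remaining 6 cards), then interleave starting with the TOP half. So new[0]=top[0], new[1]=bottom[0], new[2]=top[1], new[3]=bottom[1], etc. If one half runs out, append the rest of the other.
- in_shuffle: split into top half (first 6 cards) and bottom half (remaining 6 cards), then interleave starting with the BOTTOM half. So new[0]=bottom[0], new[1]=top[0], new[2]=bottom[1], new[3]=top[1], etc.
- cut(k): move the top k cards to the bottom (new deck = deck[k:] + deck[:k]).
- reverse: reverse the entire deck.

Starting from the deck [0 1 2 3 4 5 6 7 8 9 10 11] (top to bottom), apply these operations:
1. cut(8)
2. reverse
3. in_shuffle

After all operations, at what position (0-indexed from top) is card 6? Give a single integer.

Answer: 3

Derivation:
After op 1 (cut(8)): [8 9 10 11 0 1 2 3 4 5 6 7]
After op 2 (reverse): [7 6 5 4 3 2 1 0 11 10 9 8]
After op 3 (in_shuffle): [1 7 0 6 11 5 10 4 9 3 8 2]
Card 6 is at position 3.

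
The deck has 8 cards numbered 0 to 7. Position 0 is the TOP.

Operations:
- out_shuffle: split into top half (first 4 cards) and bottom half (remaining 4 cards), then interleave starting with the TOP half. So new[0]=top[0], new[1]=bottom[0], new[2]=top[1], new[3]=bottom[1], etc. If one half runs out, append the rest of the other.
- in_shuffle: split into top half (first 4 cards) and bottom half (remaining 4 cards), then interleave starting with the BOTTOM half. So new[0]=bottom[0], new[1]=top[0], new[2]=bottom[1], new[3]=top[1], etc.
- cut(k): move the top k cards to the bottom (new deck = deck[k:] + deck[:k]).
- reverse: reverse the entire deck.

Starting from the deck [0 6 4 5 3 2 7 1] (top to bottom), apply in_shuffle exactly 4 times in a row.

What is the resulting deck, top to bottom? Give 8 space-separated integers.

Answer: 5 1 4 7 6 2 0 3

Derivation:
After op 1 (in_shuffle): [3 0 2 6 7 4 1 5]
After op 2 (in_shuffle): [7 3 4 0 1 2 5 6]
After op 3 (in_shuffle): [1 7 2 3 5 4 6 0]
After op 4 (in_shuffle): [5 1 4 7 6 2 0 3]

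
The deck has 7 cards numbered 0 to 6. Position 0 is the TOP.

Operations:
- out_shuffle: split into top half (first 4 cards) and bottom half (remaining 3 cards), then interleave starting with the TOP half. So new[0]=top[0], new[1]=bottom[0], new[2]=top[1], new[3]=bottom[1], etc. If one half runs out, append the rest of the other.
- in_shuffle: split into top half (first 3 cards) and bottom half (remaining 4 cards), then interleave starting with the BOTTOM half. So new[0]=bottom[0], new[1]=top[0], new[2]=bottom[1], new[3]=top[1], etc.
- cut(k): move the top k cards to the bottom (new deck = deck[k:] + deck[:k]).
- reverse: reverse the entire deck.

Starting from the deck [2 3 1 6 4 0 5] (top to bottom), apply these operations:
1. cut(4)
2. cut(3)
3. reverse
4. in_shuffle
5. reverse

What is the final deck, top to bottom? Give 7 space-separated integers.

Answer: 2 4 3 0 1 5 6

Derivation:
After op 1 (cut(4)): [4 0 5 2 3 1 6]
After op 2 (cut(3)): [2 3 1 6 4 0 5]
After op 3 (reverse): [5 0 4 6 1 3 2]
After op 4 (in_shuffle): [6 5 1 0 3 4 2]
After op 5 (reverse): [2 4 3 0 1 5 6]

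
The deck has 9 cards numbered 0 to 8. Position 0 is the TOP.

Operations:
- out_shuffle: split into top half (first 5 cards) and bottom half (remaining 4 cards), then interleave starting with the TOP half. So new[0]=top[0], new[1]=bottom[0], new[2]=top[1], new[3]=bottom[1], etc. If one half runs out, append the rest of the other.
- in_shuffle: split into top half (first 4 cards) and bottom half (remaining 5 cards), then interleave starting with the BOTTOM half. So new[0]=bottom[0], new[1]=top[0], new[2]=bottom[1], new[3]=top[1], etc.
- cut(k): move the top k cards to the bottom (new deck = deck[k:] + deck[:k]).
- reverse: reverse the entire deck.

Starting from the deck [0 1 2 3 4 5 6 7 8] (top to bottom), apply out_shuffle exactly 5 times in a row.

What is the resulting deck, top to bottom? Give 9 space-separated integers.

Answer: 0 2 4 6 8 1 3 5 7

Derivation:
After op 1 (out_shuffle): [0 5 1 6 2 7 3 8 4]
After op 2 (out_shuffle): [0 7 5 3 1 8 6 4 2]
After op 3 (out_shuffle): [0 8 7 6 5 4 3 2 1]
After op 4 (out_shuffle): [0 4 8 3 7 2 6 1 5]
After op 5 (out_shuffle): [0 2 4 6 8 1 3 5 7]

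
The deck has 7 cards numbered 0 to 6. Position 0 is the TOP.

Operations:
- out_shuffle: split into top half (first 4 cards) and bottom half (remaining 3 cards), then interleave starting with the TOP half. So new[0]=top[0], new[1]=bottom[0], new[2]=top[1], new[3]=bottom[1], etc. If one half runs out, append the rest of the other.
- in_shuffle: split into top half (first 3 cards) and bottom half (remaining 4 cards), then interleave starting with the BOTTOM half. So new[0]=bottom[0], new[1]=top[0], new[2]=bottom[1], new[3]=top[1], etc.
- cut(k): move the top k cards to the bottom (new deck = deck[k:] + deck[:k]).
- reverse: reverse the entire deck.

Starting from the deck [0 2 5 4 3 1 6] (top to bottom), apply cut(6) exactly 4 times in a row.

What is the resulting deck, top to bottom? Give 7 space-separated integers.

After op 1 (cut(6)): [6 0 2 5 4 3 1]
After op 2 (cut(6)): [1 6 0 2 5 4 3]
After op 3 (cut(6)): [3 1 6 0 2 5 4]
After op 4 (cut(6)): [4 3 1 6 0 2 5]

Answer: 4 3 1 6 0 2 5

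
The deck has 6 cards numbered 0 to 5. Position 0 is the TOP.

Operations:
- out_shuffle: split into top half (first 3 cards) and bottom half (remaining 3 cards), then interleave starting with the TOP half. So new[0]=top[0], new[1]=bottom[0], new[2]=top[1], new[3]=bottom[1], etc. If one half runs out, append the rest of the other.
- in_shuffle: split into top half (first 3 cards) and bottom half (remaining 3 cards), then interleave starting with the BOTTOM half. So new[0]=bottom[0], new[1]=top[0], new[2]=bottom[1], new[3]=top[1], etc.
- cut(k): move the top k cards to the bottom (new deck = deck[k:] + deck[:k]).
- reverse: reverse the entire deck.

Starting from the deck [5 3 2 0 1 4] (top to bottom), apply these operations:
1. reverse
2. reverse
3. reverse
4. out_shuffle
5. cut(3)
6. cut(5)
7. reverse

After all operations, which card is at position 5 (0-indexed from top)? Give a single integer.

Answer: 1

Derivation:
After op 1 (reverse): [4 1 0 2 3 5]
After op 2 (reverse): [5 3 2 0 1 4]
After op 3 (reverse): [4 1 0 2 3 5]
After op 4 (out_shuffle): [4 2 1 3 0 5]
After op 5 (cut(3)): [3 0 5 4 2 1]
After op 6 (cut(5)): [1 3 0 5 4 2]
After op 7 (reverse): [2 4 5 0 3 1]
Position 5: card 1.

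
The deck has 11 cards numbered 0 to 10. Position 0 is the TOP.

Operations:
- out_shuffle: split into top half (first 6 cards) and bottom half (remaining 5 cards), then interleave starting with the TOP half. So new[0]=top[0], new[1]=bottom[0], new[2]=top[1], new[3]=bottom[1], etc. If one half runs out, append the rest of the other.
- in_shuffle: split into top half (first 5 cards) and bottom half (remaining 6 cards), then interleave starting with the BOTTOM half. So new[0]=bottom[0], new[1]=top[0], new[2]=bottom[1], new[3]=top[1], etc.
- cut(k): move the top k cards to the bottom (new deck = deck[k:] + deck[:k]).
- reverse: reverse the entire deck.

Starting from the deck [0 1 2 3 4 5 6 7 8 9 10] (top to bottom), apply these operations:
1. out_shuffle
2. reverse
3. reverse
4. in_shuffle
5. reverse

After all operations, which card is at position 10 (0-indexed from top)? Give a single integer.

Answer: 8

Derivation:
After op 1 (out_shuffle): [0 6 1 7 2 8 3 9 4 10 5]
After op 2 (reverse): [5 10 4 9 3 8 2 7 1 6 0]
After op 3 (reverse): [0 6 1 7 2 8 3 9 4 10 5]
After op 4 (in_shuffle): [8 0 3 6 9 1 4 7 10 2 5]
After op 5 (reverse): [5 2 10 7 4 1 9 6 3 0 8]
Position 10: card 8.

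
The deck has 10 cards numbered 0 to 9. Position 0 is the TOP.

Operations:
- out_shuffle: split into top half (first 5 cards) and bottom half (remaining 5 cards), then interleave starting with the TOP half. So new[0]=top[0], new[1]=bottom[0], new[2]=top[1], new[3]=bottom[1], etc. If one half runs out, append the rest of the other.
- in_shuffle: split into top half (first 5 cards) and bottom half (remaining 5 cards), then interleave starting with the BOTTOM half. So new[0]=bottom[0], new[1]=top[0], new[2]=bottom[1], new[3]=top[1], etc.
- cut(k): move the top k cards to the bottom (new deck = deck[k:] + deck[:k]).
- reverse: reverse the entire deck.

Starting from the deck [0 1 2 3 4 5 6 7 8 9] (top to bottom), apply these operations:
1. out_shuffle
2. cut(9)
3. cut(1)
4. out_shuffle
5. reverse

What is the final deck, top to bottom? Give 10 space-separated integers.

After op 1 (out_shuffle): [0 5 1 6 2 7 3 8 4 9]
After op 2 (cut(9)): [9 0 5 1 6 2 7 3 8 4]
After op 3 (cut(1)): [0 5 1 6 2 7 3 8 4 9]
After op 4 (out_shuffle): [0 7 5 3 1 8 6 4 2 9]
After op 5 (reverse): [9 2 4 6 8 1 3 5 7 0]

Answer: 9 2 4 6 8 1 3 5 7 0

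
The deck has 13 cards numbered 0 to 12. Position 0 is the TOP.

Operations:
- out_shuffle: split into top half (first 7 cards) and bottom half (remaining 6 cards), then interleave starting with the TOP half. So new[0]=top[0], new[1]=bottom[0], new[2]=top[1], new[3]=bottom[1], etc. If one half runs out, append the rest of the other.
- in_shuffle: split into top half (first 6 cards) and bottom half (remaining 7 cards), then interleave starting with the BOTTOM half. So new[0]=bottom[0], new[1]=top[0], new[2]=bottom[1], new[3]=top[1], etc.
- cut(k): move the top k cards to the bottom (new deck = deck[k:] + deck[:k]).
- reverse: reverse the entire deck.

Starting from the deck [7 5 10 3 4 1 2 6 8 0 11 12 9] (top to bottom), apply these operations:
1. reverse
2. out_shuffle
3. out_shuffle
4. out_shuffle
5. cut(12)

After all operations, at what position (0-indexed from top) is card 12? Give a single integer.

Answer: 9

Derivation:
After op 1 (reverse): [9 12 11 0 8 6 2 1 4 3 10 5 7]
After op 2 (out_shuffle): [9 1 12 4 11 3 0 10 8 5 6 7 2]
After op 3 (out_shuffle): [9 10 1 8 12 5 4 6 11 7 3 2 0]
After op 4 (out_shuffle): [9 6 10 11 1 7 8 3 12 2 5 0 4]
After op 5 (cut(12)): [4 9 6 10 11 1 7 8 3 12 2 5 0]
Card 12 is at position 9.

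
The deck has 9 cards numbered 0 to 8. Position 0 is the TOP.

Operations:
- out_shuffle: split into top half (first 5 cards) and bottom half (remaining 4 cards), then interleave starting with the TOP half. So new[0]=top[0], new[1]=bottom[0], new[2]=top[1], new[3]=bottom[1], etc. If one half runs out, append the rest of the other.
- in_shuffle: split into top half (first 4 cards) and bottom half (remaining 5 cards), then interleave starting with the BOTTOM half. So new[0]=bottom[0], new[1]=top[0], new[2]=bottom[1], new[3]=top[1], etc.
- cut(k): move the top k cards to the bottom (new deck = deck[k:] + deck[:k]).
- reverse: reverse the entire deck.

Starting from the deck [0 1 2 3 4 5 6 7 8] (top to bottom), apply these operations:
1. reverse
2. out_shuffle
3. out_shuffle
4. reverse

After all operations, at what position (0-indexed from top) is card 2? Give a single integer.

After op 1 (reverse): [8 7 6 5 4 3 2 1 0]
After op 2 (out_shuffle): [8 3 7 2 6 1 5 0 4]
After op 3 (out_shuffle): [8 1 3 5 7 0 2 4 6]
After op 4 (reverse): [6 4 2 0 7 5 3 1 8]
Card 2 is at position 2.

Answer: 2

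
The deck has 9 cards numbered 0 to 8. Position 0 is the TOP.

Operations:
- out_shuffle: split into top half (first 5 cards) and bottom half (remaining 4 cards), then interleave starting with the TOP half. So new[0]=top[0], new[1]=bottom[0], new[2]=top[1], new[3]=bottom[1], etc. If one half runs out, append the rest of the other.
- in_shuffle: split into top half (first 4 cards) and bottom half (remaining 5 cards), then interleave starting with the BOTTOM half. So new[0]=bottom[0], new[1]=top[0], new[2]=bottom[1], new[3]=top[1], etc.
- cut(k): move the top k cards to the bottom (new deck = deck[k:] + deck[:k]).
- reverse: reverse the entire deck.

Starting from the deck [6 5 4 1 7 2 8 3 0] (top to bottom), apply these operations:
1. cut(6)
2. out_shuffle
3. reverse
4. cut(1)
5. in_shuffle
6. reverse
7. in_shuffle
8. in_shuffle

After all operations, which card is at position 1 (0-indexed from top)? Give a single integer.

Answer: 4

Derivation:
After op 1 (cut(6)): [8 3 0 6 5 4 1 7 2]
After op 2 (out_shuffle): [8 4 3 1 0 7 6 2 5]
After op 3 (reverse): [5 2 6 7 0 1 3 4 8]
After op 4 (cut(1)): [2 6 7 0 1 3 4 8 5]
After op 5 (in_shuffle): [1 2 3 6 4 7 8 0 5]
After op 6 (reverse): [5 0 8 7 4 6 3 2 1]
After op 7 (in_shuffle): [4 5 6 0 3 8 2 7 1]
After op 8 (in_shuffle): [3 4 8 5 2 6 7 0 1]
Position 1: card 4.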